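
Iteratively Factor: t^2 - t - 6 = (t - 3)*(t + 2)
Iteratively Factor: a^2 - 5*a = (a)*(a - 5)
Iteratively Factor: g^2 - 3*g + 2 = (g - 2)*(g - 1)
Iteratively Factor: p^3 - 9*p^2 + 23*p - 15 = (p - 3)*(p^2 - 6*p + 5) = (p - 3)*(p - 1)*(p - 5)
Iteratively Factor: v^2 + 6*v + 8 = (v + 2)*(v + 4)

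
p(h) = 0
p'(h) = 0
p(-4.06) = 0.00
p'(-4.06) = 0.00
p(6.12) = 0.00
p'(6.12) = 0.00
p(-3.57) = 0.00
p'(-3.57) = 0.00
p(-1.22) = 0.00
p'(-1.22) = 0.00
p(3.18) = 0.00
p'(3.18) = 0.00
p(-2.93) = 0.00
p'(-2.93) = 0.00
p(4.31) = 0.00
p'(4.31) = 0.00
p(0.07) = 0.00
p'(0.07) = 0.00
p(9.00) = 0.00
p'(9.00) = 0.00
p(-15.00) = 0.00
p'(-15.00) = 0.00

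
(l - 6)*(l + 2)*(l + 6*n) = l^3 + 6*l^2*n - 4*l^2 - 24*l*n - 12*l - 72*n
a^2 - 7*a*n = a*(a - 7*n)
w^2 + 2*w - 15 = (w - 3)*(w + 5)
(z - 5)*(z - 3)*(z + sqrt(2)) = z^3 - 8*z^2 + sqrt(2)*z^2 - 8*sqrt(2)*z + 15*z + 15*sqrt(2)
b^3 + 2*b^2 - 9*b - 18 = (b - 3)*(b + 2)*(b + 3)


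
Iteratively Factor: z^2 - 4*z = (z)*(z - 4)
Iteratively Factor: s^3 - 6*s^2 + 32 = (s + 2)*(s^2 - 8*s + 16) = (s - 4)*(s + 2)*(s - 4)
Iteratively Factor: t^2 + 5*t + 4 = (t + 4)*(t + 1)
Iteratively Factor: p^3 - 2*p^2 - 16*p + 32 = (p - 4)*(p^2 + 2*p - 8) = (p - 4)*(p - 2)*(p + 4)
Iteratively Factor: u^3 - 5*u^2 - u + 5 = (u + 1)*(u^2 - 6*u + 5) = (u - 1)*(u + 1)*(u - 5)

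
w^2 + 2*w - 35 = (w - 5)*(w + 7)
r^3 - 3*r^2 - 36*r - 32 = (r - 8)*(r + 1)*(r + 4)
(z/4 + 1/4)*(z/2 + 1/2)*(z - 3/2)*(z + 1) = z^4/8 + 3*z^3/16 - 3*z^2/16 - 7*z/16 - 3/16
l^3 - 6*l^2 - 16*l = l*(l - 8)*(l + 2)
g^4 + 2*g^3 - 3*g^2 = g^2*(g - 1)*(g + 3)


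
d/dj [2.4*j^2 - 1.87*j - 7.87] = 4.8*j - 1.87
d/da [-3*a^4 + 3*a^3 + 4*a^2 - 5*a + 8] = -12*a^3 + 9*a^2 + 8*a - 5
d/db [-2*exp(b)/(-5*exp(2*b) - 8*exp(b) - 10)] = 10*(2 - exp(2*b))*exp(b)/(25*exp(4*b) + 80*exp(3*b) + 164*exp(2*b) + 160*exp(b) + 100)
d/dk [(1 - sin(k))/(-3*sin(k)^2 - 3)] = (2*sin(k) + cos(k)^2)*cos(k)/(3*(sin(k)^2 + 1)^2)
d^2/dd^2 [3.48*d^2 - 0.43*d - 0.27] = 6.96000000000000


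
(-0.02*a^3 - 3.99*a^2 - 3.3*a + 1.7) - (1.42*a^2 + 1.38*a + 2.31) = -0.02*a^3 - 5.41*a^2 - 4.68*a - 0.61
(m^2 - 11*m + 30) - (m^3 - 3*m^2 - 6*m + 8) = -m^3 + 4*m^2 - 5*m + 22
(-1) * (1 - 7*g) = 7*g - 1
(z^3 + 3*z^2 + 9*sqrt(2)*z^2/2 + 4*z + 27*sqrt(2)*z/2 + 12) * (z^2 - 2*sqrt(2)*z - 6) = z^5 + 3*z^4 + 5*sqrt(2)*z^4/2 - 20*z^3 + 15*sqrt(2)*z^3/2 - 60*z^2 - 35*sqrt(2)*z^2 - 105*sqrt(2)*z - 24*z - 72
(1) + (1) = 2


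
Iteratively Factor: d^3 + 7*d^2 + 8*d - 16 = (d + 4)*(d^2 + 3*d - 4) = (d - 1)*(d + 4)*(d + 4)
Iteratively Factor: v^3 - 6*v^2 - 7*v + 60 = (v - 5)*(v^2 - v - 12) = (v - 5)*(v + 3)*(v - 4)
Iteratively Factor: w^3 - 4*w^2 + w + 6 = (w - 3)*(w^2 - w - 2) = (w - 3)*(w + 1)*(w - 2)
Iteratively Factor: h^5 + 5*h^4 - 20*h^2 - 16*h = (h + 2)*(h^4 + 3*h^3 - 6*h^2 - 8*h) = (h + 1)*(h + 2)*(h^3 + 2*h^2 - 8*h) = (h - 2)*(h + 1)*(h + 2)*(h^2 + 4*h) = h*(h - 2)*(h + 1)*(h + 2)*(h + 4)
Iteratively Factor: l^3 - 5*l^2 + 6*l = (l - 2)*(l^2 - 3*l) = (l - 3)*(l - 2)*(l)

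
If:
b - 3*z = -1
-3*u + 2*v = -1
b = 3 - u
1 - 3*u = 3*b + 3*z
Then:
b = -9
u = 12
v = 35/2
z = -8/3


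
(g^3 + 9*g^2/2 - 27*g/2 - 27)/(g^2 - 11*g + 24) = (g^2 + 15*g/2 + 9)/(g - 8)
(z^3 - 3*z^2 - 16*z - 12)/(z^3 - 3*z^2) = (z^3 - 3*z^2 - 16*z - 12)/(z^2*(z - 3))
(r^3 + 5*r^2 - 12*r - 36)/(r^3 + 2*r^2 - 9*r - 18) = (r + 6)/(r + 3)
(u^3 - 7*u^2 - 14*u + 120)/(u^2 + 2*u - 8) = (u^2 - 11*u + 30)/(u - 2)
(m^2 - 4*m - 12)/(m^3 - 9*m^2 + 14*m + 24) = (m + 2)/(m^2 - 3*m - 4)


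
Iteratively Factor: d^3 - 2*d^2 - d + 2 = (d - 1)*(d^2 - d - 2) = (d - 2)*(d - 1)*(d + 1)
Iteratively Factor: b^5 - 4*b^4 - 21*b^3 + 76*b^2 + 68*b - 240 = (b + 4)*(b^4 - 8*b^3 + 11*b^2 + 32*b - 60) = (b + 2)*(b + 4)*(b^3 - 10*b^2 + 31*b - 30) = (b - 5)*(b + 2)*(b + 4)*(b^2 - 5*b + 6) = (b - 5)*(b - 2)*(b + 2)*(b + 4)*(b - 3)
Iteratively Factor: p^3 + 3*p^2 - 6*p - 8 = (p + 1)*(p^2 + 2*p - 8) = (p - 2)*(p + 1)*(p + 4)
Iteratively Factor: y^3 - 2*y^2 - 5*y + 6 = (y - 3)*(y^2 + y - 2) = (y - 3)*(y - 1)*(y + 2)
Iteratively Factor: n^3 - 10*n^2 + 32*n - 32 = (n - 4)*(n^2 - 6*n + 8) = (n - 4)^2*(n - 2)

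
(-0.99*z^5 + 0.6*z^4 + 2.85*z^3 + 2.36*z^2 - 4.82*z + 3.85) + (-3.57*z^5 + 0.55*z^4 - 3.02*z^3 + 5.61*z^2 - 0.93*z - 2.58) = -4.56*z^5 + 1.15*z^4 - 0.17*z^3 + 7.97*z^2 - 5.75*z + 1.27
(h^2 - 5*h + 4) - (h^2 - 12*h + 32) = 7*h - 28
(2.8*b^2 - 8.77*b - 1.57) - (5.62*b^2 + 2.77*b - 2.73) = -2.82*b^2 - 11.54*b + 1.16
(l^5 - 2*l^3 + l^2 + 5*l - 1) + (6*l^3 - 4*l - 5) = l^5 + 4*l^3 + l^2 + l - 6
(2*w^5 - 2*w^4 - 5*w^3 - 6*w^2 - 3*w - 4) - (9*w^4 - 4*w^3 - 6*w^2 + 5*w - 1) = 2*w^5 - 11*w^4 - w^3 - 8*w - 3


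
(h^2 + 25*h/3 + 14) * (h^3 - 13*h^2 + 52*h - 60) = h^5 - 14*h^4/3 - 127*h^3/3 + 574*h^2/3 + 228*h - 840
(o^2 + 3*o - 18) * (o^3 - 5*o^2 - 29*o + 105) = o^5 - 2*o^4 - 62*o^3 + 108*o^2 + 837*o - 1890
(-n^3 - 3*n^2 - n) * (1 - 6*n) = 6*n^4 + 17*n^3 + 3*n^2 - n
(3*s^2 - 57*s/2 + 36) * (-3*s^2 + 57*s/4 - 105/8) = -9*s^4 + 513*s^3/4 - 1107*s^2/2 + 14193*s/16 - 945/2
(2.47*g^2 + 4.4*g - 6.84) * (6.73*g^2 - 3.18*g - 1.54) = 16.6231*g^4 + 21.7574*g^3 - 63.829*g^2 + 14.9752*g + 10.5336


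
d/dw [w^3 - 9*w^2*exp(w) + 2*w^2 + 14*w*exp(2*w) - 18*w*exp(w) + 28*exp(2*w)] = -9*w^2*exp(w) + 3*w^2 + 28*w*exp(2*w) - 36*w*exp(w) + 4*w + 70*exp(2*w) - 18*exp(w)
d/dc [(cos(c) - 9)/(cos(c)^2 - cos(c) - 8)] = (cos(c)^2 - 18*cos(c) + 17)*sin(c)/(sin(c)^2 + cos(c) + 7)^2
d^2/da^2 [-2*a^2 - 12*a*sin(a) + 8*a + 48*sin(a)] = 12*a*sin(a) - 48*sin(a) - 24*cos(a) - 4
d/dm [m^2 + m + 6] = 2*m + 1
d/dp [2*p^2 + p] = 4*p + 1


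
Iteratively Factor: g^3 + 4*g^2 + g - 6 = (g + 2)*(g^2 + 2*g - 3) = (g - 1)*(g + 2)*(g + 3)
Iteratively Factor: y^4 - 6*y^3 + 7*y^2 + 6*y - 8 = (y + 1)*(y^3 - 7*y^2 + 14*y - 8) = (y - 2)*(y + 1)*(y^2 - 5*y + 4) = (y - 4)*(y - 2)*(y + 1)*(y - 1)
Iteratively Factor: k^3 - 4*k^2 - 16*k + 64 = (k - 4)*(k^2 - 16) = (k - 4)^2*(k + 4)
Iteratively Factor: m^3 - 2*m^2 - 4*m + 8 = (m - 2)*(m^2 - 4) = (m - 2)^2*(m + 2)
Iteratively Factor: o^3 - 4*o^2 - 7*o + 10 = (o - 1)*(o^2 - 3*o - 10) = (o - 1)*(o + 2)*(o - 5)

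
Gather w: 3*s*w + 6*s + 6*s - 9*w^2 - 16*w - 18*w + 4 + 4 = 12*s - 9*w^2 + w*(3*s - 34) + 8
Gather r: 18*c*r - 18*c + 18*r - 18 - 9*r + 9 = -18*c + r*(18*c + 9) - 9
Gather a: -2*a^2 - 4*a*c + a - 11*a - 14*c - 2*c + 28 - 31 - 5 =-2*a^2 + a*(-4*c - 10) - 16*c - 8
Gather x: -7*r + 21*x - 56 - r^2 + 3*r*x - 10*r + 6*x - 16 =-r^2 - 17*r + x*(3*r + 27) - 72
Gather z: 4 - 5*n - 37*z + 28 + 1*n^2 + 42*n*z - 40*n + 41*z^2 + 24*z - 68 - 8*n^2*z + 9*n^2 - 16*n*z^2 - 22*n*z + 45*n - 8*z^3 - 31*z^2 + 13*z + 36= 10*n^2 - 8*z^3 + z^2*(10 - 16*n) + z*(-8*n^2 + 20*n)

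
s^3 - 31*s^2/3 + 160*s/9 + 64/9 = (s - 8)*(s - 8/3)*(s + 1/3)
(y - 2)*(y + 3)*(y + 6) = y^3 + 7*y^2 - 36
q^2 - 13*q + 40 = (q - 8)*(q - 5)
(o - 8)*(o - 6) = o^2 - 14*o + 48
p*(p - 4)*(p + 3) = p^3 - p^2 - 12*p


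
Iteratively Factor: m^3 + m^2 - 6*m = (m + 3)*(m^2 - 2*m) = m*(m + 3)*(m - 2)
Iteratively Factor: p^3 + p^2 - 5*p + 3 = (p - 1)*(p^2 + 2*p - 3) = (p - 1)*(p + 3)*(p - 1)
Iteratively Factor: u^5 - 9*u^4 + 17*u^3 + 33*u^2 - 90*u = (u - 3)*(u^4 - 6*u^3 - u^2 + 30*u) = (u - 3)*(u + 2)*(u^3 - 8*u^2 + 15*u) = (u - 3)^2*(u + 2)*(u^2 - 5*u) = (u - 5)*(u - 3)^2*(u + 2)*(u)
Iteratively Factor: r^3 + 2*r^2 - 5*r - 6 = (r + 1)*(r^2 + r - 6) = (r - 2)*(r + 1)*(r + 3)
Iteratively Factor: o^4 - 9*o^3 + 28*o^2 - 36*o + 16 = (o - 2)*(o^3 - 7*o^2 + 14*o - 8) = (o - 4)*(o - 2)*(o^2 - 3*o + 2) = (o - 4)*(o - 2)^2*(o - 1)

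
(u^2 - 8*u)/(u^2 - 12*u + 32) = u/(u - 4)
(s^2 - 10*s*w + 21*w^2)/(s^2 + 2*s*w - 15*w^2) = (s - 7*w)/(s + 5*w)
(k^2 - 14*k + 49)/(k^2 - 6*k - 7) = (k - 7)/(k + 1)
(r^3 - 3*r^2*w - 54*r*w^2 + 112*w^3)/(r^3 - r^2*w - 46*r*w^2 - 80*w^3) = (r^2 + 5*r*w - 14*w^2)/(r^2 + 7*r*w + 10*w^2)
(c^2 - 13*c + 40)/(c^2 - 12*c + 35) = (c - 8)/(c - 7)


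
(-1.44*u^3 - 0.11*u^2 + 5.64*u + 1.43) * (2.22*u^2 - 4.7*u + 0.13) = -3.1968*u^5 + 6.5238*u^4 + 12.8506*u^3 - 23.3477*u^2 - 5.9878*u + 0.1859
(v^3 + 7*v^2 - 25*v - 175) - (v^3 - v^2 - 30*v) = 8*v^2 + 5*v - 175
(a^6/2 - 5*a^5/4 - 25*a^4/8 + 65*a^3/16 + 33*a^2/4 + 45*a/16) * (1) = a^6/2 - 5*a^5/4 - 25*a^4/8 + 65*a^3/16 + 33*a^2/4 + 45*a/16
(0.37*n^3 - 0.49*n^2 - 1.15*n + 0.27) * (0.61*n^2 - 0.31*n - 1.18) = 0.2257*n^5 - 0.4136*n^4 - 0.9862*n^3 + 1.0994*n^2 + 1.2733*n - 0.3186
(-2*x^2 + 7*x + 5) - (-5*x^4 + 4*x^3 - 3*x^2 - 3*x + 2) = 5*x^4 - 4*x^3 + x^2 + 10*x + 3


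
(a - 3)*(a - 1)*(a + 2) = a^3 - 2*a^2 - 5*a + 6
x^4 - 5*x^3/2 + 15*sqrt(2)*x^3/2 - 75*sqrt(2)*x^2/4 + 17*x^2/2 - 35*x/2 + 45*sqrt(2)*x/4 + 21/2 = (x - 3/2)*(x - 1)*(x + sqrt(2)/2)*(x + 7*sqrt(2))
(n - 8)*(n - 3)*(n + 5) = n^3 - 6*n^2 - 31*n + 120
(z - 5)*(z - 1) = z^2 - 6*z + 5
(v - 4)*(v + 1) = v^2 - 3*v - 4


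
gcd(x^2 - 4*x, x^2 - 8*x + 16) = x - 4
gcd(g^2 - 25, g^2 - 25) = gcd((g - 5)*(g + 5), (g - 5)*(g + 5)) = g^2 - 25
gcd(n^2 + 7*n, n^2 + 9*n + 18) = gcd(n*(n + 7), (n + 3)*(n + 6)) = 1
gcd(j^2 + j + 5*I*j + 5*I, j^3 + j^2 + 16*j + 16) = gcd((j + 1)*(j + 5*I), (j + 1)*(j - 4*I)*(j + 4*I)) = j + 1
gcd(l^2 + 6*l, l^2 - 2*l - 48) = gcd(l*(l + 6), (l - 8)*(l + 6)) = l + 6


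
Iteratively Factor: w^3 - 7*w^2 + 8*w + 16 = (w + 1)*(w^2 - 8*w + 16) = (w - 4)*(w + 1)*(w - 4)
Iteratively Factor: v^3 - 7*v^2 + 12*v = (v - 4)*(v^2 - 3*v) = v*(v - 4)*(v - 3)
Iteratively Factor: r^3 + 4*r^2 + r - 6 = (r + 2)*(r^2 + 2*r - 3) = (r + 2)*(r + 3)*(r - 1)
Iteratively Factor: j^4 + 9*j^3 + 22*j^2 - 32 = (j - 1)*(j^3 + 10*j^2 + 32*j + 32) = (j - 1)*(j + 4)*(j^2 + 6*j + 8) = (j - 1)*(j + 2)*(j + 4)*(j + 4)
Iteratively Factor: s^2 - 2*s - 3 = (s + 1)*(s - 3)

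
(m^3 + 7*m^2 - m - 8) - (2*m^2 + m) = m^3 + 5*m^2 - 2*m - 8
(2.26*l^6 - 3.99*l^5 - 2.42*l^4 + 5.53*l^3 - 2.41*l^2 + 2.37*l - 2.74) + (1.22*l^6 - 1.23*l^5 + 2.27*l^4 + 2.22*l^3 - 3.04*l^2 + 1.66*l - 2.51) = 3.48*l^6 - 5.22*l^5 - 0.15*l^4 + 7.75*l^3 - 5.45*l^2 + 4.03*l - 5.25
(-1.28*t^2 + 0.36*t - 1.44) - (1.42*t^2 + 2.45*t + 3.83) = -2.7*t^2 - 2.09*t - 5.27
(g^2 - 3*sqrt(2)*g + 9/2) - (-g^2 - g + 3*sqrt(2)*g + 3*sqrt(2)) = 2*g^2 - 6*sqrt(2)*g + g - 3*sqrt(2) + 9/2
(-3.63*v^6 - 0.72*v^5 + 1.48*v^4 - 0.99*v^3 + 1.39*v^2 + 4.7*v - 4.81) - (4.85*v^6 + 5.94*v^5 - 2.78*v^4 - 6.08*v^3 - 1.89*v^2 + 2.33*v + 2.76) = -8.48*v^6 - 6.66*v^5 + 4.26*v^4 + 5.09*v^3 + 3.28*v^2 + 2.37*v - 7.57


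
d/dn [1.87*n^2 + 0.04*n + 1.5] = 3.74*n + 0.04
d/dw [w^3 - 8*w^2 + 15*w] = 3*w^2 - 16*w + 15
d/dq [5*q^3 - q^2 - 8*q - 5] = 15*q^2 - 2*q - 8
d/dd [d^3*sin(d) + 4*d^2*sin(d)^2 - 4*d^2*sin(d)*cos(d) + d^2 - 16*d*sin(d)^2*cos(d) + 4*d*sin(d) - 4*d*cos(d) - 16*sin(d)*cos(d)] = d^3*cos(d) + 3*d^2*sin(d) - 4*sqrt(2)*d^2*cos(2*d + pi/4) + 8*d*sin(d) - 12*d*sin(3*d) - 4*sqrt(2)*d*sin(2*d + pi/4) + 4*d*cos(d) + 6*d - 4*cos(d) - 16*cos(2*d) + 4*cos(3*d) - 4*sqrt(2)*cos(d + pi/4)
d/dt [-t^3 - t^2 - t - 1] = -3*t^2 - 2*t - 1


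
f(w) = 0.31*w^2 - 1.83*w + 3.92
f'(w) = 0.62*w - 1.83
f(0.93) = 2.49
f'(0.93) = -1.25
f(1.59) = 1.79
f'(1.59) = -0.84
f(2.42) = 1.31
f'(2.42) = -0.33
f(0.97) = 2.44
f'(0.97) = -1.23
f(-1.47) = 7.28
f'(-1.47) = -2.74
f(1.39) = 1.98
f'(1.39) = -0.97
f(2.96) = 1.22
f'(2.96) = 0.01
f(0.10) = 3.74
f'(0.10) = -1.77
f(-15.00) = 101.12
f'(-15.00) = -11.13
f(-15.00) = 101.12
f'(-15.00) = -11.13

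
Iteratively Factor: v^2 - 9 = (v + 3)*(v - 3)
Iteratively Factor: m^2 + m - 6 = (m + 3)*(m - 2)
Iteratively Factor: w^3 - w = (w)*(w^2 - 1) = w*(w + 1)*(w - 1)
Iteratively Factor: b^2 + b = (b)*(b + 1)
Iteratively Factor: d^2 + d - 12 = (d + 4)*(d - 3)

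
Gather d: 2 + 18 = 20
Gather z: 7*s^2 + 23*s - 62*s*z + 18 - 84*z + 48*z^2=7*s^2 + 23*s + 48*z^2 + z*(-62*s - 84) + 18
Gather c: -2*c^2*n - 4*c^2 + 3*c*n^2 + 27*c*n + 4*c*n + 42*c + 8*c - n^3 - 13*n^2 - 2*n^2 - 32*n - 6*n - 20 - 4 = c^2*(-2*n - 4) + c*(3*n^2 + 31*n + 50) - n^3 - 15*n^2 - 38*n - 24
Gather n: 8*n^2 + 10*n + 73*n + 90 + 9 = 8*n^2 + 83*n + 99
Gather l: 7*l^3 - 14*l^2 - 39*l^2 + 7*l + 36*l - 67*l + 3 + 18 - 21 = 7*l^3 - 53*l^2 - 24*l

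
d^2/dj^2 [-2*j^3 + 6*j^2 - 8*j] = 12 - 12*j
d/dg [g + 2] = 1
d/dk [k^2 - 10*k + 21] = 2*k - 10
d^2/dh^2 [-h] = 0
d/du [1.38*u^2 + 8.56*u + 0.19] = 2.76*u + 8.56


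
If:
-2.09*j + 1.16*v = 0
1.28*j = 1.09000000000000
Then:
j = 0.85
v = 1.53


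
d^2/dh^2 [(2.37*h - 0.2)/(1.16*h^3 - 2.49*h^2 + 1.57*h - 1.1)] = (19.134432*h^5 - 44.302488*h^4 + 29.998866*h^3 + 26.66388*h^2 - 35.78862*h + 8.29562)/(1.560896*h^9 - 10.051632*h^8 + 27.914124*h^7 - 47.087457*h^6 + 56.843763*h^5 - 50.893053*h^4 + 33.882073*h^3 - 17.17287*h^2 + 5.6991*h - 1.331)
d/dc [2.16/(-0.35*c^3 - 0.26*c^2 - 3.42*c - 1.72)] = (2.268*c^2 + 1.1232*c + 7.3872)/(0.35*c^3 + 0.26*c^2 + 3.42*c + 1.72)^2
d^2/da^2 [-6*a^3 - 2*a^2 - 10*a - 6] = -36*a - 4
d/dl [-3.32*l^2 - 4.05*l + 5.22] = -6.64*l - 4.05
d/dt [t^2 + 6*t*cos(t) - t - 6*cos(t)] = -6*t*sin(t) + 2*t + 6*sqrt(2)*sin(t + pi/4) - 1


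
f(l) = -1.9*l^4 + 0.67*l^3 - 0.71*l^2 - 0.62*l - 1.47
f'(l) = -7.6*l^3 + 2.01*l^2 - 1.42*l - 0.62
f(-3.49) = -318.31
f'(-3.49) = 351.88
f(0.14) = -1.57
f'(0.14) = -0.80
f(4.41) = -679.18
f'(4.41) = -619.61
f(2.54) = -75.73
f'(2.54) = -115.80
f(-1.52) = -14.66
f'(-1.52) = 32.87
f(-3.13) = -209.39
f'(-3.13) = 256.57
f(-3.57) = -347.41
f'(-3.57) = 375.86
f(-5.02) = -1307.62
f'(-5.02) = 1018.61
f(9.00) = -12042.03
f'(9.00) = -5390.99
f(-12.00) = -40652.43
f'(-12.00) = 13438.66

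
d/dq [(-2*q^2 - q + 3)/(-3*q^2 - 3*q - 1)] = (3*q^2 + 22*q + 10)/(9*q^4 + 18*q^3 + 15*q^2 + 6*q + 1)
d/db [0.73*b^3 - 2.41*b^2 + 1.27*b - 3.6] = 2.19*b^2 - 4.82*b + 1.27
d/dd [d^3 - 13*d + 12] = 3*d^2 - 13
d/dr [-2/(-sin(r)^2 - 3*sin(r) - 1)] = -2*(2*sin(r) + 3)*cos(r)/(sin(r)^2 + 3*sin(r) + 1)^2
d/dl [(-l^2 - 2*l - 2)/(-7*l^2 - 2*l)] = 4*(-3*l^2 - 7*l - 1)/(l^2*(49*l^2 + 28*l + 4))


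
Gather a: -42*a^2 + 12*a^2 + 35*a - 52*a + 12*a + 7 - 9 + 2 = -30*a^2 - 5*a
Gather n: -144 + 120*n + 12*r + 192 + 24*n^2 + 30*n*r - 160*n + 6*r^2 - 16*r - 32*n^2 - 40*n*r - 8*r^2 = -8*n^2 + n*(-10*r - 40) - 2*r^2 - 4*r + 48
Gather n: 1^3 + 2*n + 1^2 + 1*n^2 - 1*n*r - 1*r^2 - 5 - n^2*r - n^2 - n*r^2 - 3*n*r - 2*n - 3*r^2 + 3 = -n^2*r + n*(-r^2 - 4*r) - 4*r^2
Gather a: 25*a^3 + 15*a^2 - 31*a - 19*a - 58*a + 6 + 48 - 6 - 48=25*a^3 + 15*a^2 - 108*a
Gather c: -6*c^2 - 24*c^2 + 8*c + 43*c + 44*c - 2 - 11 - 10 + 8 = -30*c^2 + 95*c - 15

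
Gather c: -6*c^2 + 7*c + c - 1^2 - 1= -6*c^2 + 8*c - 2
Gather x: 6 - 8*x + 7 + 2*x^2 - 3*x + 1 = 2*x^2 - 11*x + 14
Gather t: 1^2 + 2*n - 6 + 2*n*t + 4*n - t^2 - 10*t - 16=6*n - t^2 + t*(2*n - 10) - 21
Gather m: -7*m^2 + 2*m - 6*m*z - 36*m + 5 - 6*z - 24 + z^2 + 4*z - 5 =-7*m^2 + m*(-6*z - 34) + z^2 - 2*z - 24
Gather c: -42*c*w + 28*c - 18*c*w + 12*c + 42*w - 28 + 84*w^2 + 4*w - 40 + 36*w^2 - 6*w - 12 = c*(40 - 60*w) + 120*w^2 + 40*w - 80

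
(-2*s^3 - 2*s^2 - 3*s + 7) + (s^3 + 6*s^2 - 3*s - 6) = -s^3 + 4*s^2 - 6*s + 1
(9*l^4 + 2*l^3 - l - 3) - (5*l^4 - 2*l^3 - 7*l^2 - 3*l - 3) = 4*l^4 + 4*l^3 + 7*l^2 + 2*l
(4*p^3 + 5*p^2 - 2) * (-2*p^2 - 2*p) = -8*p^5 - 18*p^4 - 10*p^3 + 4*p^2 + 4*p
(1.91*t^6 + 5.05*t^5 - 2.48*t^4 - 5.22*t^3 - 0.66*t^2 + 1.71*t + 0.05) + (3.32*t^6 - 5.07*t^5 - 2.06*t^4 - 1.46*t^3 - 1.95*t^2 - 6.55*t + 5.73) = 5.23*t^6 - 0.0200000000000005*t^5 - 4.54*t^4 - 6.68*t^3 - 2.61*t^2 - 4.84*t + 5.78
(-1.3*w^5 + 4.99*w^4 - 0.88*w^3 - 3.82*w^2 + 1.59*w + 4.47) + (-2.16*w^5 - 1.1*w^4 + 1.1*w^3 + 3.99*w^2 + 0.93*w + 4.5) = -3.46*w^5 + 3.89*w^4 + 0.22*w^3 + 0.17*w^2 + 2.52*w + 8.97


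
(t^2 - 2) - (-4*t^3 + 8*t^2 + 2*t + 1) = 4*t^3 - 7*t^2 - 2*t - 3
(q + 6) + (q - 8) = 2*q - 2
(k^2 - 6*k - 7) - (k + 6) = k^2 - 7*k - 13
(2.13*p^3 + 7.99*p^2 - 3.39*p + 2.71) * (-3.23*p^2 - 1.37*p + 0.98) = -6.8799*p^5 - 28.7258*p^4 + 2.0908*p^3 + 3.7212*p^2 - 7.0349*p + 2.6558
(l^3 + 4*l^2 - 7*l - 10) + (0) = l^3 + 4*l^2 - 7*l - 10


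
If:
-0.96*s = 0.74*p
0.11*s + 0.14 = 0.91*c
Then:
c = 0.120879120879121*s + 0.153846153846154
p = -1.2972972972973*s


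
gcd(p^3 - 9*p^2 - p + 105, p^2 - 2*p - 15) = p^2 - 2*p - 15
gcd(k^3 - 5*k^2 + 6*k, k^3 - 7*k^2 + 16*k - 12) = k^2 - 5*k + 6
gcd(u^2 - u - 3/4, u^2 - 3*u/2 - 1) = u + 1/2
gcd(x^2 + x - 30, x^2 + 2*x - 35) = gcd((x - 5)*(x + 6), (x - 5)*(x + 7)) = x - 5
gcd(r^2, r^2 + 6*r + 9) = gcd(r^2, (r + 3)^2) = 1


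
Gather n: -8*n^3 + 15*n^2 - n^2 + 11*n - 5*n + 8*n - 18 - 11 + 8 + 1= -8*n^3 + 14*n^2 + 14*n - 20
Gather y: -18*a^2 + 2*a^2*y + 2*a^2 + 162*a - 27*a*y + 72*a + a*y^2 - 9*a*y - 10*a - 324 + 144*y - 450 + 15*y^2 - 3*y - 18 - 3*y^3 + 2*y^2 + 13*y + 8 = -16*a^2 + 224*a - 3*y^3 + y^2*(a + 17) + y*(2*a^2 - 36*a + 154) - 784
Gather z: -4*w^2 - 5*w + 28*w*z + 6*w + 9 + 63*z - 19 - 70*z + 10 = -4*w^2 + w + z*(28*w - 7)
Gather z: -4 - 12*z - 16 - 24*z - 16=-36*z - 36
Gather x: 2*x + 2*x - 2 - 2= 4*x - 4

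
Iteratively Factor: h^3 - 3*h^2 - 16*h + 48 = (h - 4)*(h^2 + h - 12) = (h - 4)*(h - 3)*(h + 4)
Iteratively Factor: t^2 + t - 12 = (t - 3)*(t + 4)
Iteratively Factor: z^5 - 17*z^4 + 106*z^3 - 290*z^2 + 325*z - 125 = (z - 1)*(z^4 - 16*z^3 + 90*z^2 - 200*z + 125) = (z - 5)*(z - 1)*(z^3 - 11*z^2 + 35*z - 25) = (z - 5)*(z - 1)^2*(z^2 - 10*z + 25) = (z - 5)^2*(z - 1)^2*(z - 5)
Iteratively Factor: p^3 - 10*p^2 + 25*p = (p - 5)*(p^2 - 5*p) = p*(p - 5)*(p - 5)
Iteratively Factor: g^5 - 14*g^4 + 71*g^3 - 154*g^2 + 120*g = (g - 2)*(g^4 - 12*g^3 + 47*g^2 - 60*g) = (g - 4)*(g - 2)*(g^3 - 8*g^2 + 15*g) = (g - 5)*(g - 4)*(g - 2)*(g^2 - 3*g) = g*(g - 5)*(g - 4)*(g - 2)*(g - 3)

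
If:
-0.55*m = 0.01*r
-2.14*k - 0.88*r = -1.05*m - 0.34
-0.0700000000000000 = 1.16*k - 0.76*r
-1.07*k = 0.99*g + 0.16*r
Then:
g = -0.11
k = 0.07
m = -0.00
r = 0.20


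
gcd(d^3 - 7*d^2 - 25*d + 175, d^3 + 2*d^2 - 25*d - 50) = d^2 - 25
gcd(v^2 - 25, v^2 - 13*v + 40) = v - 5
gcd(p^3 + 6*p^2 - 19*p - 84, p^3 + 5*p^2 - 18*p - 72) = p^2 - p - 12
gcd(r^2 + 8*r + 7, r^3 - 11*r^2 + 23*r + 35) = r + 1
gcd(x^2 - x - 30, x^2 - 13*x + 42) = x - 6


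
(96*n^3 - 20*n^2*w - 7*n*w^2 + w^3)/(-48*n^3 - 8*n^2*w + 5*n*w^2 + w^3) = (-8*n + w)/(4*n + w)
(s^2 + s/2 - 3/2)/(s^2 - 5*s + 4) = (s + 3/2)/(s - 4)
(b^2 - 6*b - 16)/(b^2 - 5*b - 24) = (b + 2)/(b + 3)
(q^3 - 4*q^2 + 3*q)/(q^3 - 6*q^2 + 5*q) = (q - 3)/(q - 5)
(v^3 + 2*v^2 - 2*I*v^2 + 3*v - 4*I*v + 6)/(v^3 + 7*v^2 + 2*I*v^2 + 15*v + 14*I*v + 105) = (v^2 + v*(2 + I) + 2*I)/(v^2 + v*(7 + 5*I) + 35*I)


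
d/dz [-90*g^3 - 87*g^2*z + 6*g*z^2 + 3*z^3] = -87*g^2 + 12*g*z + 9*z^2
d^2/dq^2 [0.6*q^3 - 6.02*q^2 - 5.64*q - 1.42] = 3.6*q - 12.04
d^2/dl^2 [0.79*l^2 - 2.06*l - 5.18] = 1.58000000000000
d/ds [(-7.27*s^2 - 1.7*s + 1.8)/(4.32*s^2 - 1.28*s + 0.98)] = (16.6496*s^2 - 29.8012*s + 0.638)/(18.6624*s^4 - 11.0592*s^3 + 10.1056*s^2 - 2.5088*s + 0.9604)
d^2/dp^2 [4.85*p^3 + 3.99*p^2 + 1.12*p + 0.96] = 29.1*p + 7.98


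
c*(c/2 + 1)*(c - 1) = c^3/2 + c^2/2 - c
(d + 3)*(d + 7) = d^2 + 10*d + 21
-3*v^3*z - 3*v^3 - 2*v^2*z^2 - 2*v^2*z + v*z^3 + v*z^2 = (-3*v + z)*(v + z)*(v*z + v)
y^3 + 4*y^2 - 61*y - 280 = (y - 8)*(y + 5)*(y + 7)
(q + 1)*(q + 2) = q^2 + 3*q + 2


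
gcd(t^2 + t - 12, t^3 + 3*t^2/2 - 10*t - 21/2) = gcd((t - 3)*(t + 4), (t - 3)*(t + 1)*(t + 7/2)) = t - 3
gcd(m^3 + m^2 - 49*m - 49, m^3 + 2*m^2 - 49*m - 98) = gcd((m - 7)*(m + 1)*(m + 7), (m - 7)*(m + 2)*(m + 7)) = m^2 - 49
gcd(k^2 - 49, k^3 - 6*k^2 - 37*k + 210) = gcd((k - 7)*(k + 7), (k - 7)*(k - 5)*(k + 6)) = k - 7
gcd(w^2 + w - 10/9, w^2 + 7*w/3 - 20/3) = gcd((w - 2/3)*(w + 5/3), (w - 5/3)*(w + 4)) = 1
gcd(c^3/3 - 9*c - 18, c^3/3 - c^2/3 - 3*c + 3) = c + 3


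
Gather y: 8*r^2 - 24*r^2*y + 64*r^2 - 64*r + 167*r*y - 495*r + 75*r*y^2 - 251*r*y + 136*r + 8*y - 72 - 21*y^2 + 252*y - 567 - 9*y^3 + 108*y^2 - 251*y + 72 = 72*r^2 - 423*r - 9*y^3 + y^2*(75*r + 87) + y*(-24*r^2 - 84*r + 9) - 567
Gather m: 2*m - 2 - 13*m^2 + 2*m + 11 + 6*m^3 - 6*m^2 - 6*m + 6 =6*m^3 - 19*m^2 - 2*m + 15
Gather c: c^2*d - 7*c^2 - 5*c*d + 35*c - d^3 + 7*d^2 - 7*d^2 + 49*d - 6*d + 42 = c^2*(d - 7) + c*(35 - 5*d) - d^3 + 43*d + 42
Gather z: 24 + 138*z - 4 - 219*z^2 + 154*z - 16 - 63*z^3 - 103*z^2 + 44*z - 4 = -63*z^3 - 322*z^2 + 336*z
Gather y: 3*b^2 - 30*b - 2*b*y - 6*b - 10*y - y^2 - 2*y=3*b^2 - 36*b - y^2 + y*(-2*b - 12)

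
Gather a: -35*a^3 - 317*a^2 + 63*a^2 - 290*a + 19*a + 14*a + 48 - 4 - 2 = -35*a^3 - 254*a^2 - 257*a + 42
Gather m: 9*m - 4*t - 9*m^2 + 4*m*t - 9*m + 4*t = -9*m^2 + 4*m*t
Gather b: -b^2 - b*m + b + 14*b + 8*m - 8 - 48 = -b^2 + b*(15 - m) + 8*m - 56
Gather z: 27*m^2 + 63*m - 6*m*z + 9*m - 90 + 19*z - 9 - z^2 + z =27*m^2 + 72*m - z^2 + z*(20 - 6*m) - 99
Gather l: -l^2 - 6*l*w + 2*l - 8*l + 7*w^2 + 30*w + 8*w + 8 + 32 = -l^2 + l*(-6*w - 6) + 7*w^2 + 38*w + 40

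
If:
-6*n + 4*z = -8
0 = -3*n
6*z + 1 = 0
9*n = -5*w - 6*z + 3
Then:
No Solution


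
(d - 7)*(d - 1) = d^2 - 8*d + 7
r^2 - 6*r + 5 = (r - 5)*(r - 1)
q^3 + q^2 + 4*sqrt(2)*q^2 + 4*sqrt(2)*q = q*(q + 1)*(q + 4*sqrt(2))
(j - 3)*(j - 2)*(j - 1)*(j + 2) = j^4 - 4*j^3 - j^2 + 16*j - 12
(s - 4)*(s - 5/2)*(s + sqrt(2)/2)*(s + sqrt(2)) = s^4 - 13*s^3/2 + 3*sqrt(2)*s^3/2 - 39*sqrt(2)*s^2/4 + 11*s^2 - 13*s/2 + 15*sqrt(2)*s + 10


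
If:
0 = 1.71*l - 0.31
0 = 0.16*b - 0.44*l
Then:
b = 0.50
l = 0.18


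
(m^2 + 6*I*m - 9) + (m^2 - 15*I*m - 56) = 2*m^2 - 9*I*m - 65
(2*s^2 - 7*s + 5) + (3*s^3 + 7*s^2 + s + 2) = 3*s^3 + 9*s^2 - 6*s + 7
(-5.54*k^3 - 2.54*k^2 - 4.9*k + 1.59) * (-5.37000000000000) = 29.7498*k^3 + 13.6398*k^2 + 26.313*k - 8.5383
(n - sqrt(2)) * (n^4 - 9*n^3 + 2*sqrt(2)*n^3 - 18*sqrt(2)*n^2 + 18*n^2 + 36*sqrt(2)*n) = n^5 - 9*n^4 + sqrt(2)*n^4 - 9*sqrt(2)*n^3 + 14*n^3 + 18*sqrt(2)*n^2 + 36*n^2 - 72*n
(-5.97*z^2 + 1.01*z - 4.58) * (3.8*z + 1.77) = -22.686*z^3 - 6.7289*z^2 - 15.6163*z - 8.1066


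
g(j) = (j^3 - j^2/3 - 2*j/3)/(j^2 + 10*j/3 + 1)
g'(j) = (-2*j - 10/3)*(j^3 - j^2/3 - 2*j/3)/(j^2 + 10*j/3 + 1)^2 + (3*j^2 - 2*j/3 - 2/3)/(j^2 + 10*j/3 + 1) = (9*j^4 + 60*j^3 + 23*j^2 - 6*j - 6)/(9*j^4 + 60*j^3 + 118*j^2 + 60*j + 9)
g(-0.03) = 0.02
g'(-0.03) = -0.79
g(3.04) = 1.13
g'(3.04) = 0.71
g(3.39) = 1.38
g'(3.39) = 0.74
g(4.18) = 1.99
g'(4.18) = 0.79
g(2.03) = 0.47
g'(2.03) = 0.58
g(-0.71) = 0.06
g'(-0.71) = -1.39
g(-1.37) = 1.35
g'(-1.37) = -3.00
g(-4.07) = -17.56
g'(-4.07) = -8.18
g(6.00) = 3.51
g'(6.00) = 0.87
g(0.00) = 0.00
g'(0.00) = -0.67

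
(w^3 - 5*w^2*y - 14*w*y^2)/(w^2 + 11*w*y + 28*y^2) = w*(w^2 - 5*w*y - 14*y^2)/(w^2 + 11*w*y + 28*y^2)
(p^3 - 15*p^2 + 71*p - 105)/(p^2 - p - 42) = (p^2 - 8*p + 15)/(p + 6)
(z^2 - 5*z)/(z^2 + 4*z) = (z - 5)/(z + 4)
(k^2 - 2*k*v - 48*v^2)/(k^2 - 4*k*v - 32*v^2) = (k + 6*v)/(k + 4*v)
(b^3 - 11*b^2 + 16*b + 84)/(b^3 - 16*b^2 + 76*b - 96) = (b^2 - 5*b - 14)/(b^2 - 10*b + 16)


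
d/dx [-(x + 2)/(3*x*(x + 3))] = (x^2 + 4*x + 6)/(3*x^2*(x^2 + 6*x + 9))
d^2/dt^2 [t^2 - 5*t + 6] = 2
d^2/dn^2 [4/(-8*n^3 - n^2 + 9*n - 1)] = 8*((24*n + 1)*(8*n^3 + n^2 - 9*n + 1) - (24*n^2 + 2*n - 9)^2)/(8*n^3 + n^2 - 9*n + 1)^3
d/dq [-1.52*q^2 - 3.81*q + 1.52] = -3.04*q - 3.81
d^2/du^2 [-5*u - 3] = 0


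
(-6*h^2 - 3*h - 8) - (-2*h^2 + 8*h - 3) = -4*h^2 - 11*h - 5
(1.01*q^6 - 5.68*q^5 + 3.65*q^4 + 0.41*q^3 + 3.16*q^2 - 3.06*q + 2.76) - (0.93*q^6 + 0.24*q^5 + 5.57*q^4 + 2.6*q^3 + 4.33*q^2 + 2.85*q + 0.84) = 0.08*q^6 - 5.92*q^5 - 1.92*q^4 - 2.19*q^3 - 1.17*q^2 - 5.91*q + 1.92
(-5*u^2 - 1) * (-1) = 5*u^2 + 1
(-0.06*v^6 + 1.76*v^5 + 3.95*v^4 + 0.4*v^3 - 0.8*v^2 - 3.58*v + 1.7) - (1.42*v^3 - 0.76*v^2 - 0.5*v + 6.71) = -0.06*v^6 + 1.76*v^5 + 3.95*v^4 - 1.02*v^3 - 0.04*v^2 - 3.08*v - 5.01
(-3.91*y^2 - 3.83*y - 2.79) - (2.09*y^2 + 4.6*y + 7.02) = -6.0*y^2 - 8.43*y - 9.81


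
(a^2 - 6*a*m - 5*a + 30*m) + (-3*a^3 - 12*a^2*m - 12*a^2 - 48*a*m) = -3*a^3 - 12*a^2*m - 11*a^2 - 54*a*m - 5*a + 30*m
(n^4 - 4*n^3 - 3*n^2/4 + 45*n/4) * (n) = n^5 - 4*n^4 - 3*n^3/4 + 45*n^2/4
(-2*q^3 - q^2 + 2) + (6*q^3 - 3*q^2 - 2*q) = 4*q^3 - 4*q^2 - 2*q + 2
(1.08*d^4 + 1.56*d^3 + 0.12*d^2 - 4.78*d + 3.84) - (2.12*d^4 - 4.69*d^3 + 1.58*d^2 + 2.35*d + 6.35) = -1.04*d^4 + 6.25*d^3 - 1.46*d^2 - 7.13*d - 2.51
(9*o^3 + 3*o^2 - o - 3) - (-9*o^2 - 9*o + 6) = 9*o^3 + 12*o^2 + 8*o - 9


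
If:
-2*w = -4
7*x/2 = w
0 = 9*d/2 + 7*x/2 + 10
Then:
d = -8/3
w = 2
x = 4/7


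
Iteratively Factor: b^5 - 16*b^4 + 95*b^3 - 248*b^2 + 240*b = (b)*(b^4 - 16*b^3 + 95*b^2 - 248*b + 240) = b*(b - 5)*(b^3 - 11*b^2 + 40*b - 48) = b*(b - 5)*(b - 4)*(b^2 - 7*b + 12) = b*(b - 5)*(b - 4)^2*(b - 3)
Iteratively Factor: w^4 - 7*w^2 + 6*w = (w + 3)*(w^3 - 3*w^2 + 2*w) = w*(w + 3)*(w^2 - 3*w + 2) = w*(w - 1)*(w + 3)*(w - 2)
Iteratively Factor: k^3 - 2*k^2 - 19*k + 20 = (k - 1)*(k^2 - k - 20) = (k - 1)*(k + 4)*(k - 5)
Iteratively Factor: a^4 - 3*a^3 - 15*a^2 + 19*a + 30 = (a - 2)*(a^3 - a^2 - 17*a - 15) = (a - 5)*(a - 2)*(a^2 + 4*a + 3) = (a - 5)*(a - 2)*(a + 3)*(a + 1)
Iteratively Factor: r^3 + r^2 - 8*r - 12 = (r + 2)*(r^2 - r - 6) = (r + 2)^2*(r - 3)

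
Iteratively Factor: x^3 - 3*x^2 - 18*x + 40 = (x - 5)*(x^2 + 2*x - 8) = (x - 5)*(x + 4)*(x - 2)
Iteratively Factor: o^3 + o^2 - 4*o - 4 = (o + 2)*(o^2 - o - 2) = (o + 1)*(o + 2)*(o - 2)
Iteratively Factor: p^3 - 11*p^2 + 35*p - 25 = (p - 1)*(p^2 - 10*p + 25) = (p - 5)*(p - 1)*(p - 5)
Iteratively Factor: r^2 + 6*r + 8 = (r + 4)*(r + 2)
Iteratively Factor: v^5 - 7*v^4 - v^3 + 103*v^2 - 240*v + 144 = (v - 1)*(v^4 - 6*v^3 - 7*v^2 + 96*v - 144) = (v - 3)*(v - 1)*(v^3 - 3*v^2 - 16*v + 48) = (v - 4)*(v - 3)*(v - 1)*(v^2 + v - 12) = (v - 4)*(v - 3)*(v - 1)*(v + 4)*(v - 3)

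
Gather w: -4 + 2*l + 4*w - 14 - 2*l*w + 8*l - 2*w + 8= 10*l + w*(2 - 2*l) - 10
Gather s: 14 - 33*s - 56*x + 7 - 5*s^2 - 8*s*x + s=-5*s^2 + s*(-8*x - 32) - 56*x + 21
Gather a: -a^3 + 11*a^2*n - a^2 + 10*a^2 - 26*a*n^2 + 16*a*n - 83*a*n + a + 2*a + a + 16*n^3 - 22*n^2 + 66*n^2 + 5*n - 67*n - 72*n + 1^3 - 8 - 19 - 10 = -a^3 + a^2*(11*n + 9) + a*(-26*n^2 - 67*n + 4) + 16*n^3 + 44*n^2 - 134*n - 36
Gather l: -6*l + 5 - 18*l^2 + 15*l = -18*l^2 + 9*l + 5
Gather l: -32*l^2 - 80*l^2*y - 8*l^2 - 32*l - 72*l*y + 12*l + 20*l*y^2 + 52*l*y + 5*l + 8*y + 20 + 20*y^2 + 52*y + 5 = l^2*(-80*y - 40) + l*(20*y^2 - 20*y - 15) + 20*y^2 + 60*y + 25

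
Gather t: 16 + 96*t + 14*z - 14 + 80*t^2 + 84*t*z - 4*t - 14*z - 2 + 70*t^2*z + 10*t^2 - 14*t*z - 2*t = t^2*(70*z + 90) + t*(70*z + 90)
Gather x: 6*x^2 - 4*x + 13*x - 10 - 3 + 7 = 6*x^2 + 9*x - 6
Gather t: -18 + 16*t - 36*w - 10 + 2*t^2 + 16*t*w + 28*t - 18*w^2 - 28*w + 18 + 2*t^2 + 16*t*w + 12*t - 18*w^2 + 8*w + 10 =4*t^2 + t*(32*w + 56) - 36*w^2 - 56*w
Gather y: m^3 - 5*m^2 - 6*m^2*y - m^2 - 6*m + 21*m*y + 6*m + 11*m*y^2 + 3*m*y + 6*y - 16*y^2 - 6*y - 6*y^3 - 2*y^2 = m^3 - 6*m^2 - 6*y^3 + y^2*(11*m - 18) + y*(-6*m^2 + 24*m)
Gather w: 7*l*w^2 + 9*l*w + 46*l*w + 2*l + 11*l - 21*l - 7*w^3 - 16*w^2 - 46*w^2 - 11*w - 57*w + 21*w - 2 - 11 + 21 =-8*l - 7*w^3 + w^2*(7*l - 62) + w*(55*l - 47) + 8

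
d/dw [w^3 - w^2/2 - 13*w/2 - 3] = 3*w^2 - w - 13/2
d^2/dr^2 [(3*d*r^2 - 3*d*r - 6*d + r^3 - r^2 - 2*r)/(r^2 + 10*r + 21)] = 6*(-11*d*r^3 - 69*d*r^2 + 3*d*r + 493*d + 29*r^3 + 231*r^2 + 483*r - 7)/(r^6 + 30*r^5 + 363*r^4 + 2260*r^3 + 7623*r^2 + 13230*r + 9261)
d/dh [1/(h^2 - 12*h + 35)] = 2*(6 - h)/(h^2 - 12*h + 35)^2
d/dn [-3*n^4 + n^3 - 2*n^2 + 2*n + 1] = -12*n^3 + 3*n^2 - 4*n + 2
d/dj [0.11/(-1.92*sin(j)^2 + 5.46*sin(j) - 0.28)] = (0.4224*sin(j) - 0.6006)*cos(j)/(1.92*sin(j)^2 - 5.46*sin(j) + 0.28)^2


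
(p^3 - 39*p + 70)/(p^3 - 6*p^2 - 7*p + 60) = (p^2 + 5*p - 14)/(p^2 - p - 12)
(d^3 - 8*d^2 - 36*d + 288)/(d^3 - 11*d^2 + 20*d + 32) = (d^2 - 36)/(d^2 - 3*d - 4)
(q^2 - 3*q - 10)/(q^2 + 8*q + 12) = (q - 5)/(q + 6)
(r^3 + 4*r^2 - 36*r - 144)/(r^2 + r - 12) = (r^2 - 36)/(r - 3)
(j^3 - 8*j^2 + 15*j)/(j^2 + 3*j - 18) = j*(j - 5)/(j + 6)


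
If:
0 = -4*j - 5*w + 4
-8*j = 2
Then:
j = -1/4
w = 1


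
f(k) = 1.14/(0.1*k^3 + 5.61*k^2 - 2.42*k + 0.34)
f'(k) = 1.14*(-0.3*k^2 - 11.22*k + 2.42)/(0.1*k^3 + 5.61*k^2 - 2.42*k + 0.34)^2 = (-0.342*k^2 - 12.7908*k + 2.7588)/(0.1*k^3 + 5.61*k^2 - 2.42*k + 0.34)^2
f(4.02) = 0.01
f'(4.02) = -0.01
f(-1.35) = 0.08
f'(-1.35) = 0.11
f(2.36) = 0.04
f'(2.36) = -0.04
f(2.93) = 0.03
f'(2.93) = -0.02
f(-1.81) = 0.05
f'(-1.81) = 0.05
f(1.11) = 0.24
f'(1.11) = -0.54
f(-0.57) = 0.32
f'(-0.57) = 0.80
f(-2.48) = 0.03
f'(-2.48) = 0.02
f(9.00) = 0.00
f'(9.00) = -0.00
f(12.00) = 0.00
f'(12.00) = -0.00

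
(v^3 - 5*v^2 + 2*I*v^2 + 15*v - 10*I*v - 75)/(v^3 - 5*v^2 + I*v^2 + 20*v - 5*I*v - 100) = (v - 3*I)/(v - 4*I)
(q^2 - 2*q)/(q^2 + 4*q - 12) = q/(q + 6)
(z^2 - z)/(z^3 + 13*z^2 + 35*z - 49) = z/(z^2 + 14*z + 49)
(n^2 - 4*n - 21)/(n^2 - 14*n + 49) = (n + 3)/(n - 7)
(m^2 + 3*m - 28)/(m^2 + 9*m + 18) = (m^2 + 3*m - 28)/(m^2 + 9*m + 18)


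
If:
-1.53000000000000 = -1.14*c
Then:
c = 1.34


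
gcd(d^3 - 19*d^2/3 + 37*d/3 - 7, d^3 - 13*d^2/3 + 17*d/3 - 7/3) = d^2 - 10*d/3 + 7/3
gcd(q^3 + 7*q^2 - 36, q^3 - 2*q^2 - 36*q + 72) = q^2 + 4*q - 12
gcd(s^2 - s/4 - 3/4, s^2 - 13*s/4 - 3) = s + 3/4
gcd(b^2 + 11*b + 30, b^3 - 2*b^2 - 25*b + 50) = b + 5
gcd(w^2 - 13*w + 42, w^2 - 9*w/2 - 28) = 1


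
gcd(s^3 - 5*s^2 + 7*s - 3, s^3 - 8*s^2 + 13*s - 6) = s^2 - 2*s + 1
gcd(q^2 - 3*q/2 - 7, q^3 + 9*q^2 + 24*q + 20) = q + 2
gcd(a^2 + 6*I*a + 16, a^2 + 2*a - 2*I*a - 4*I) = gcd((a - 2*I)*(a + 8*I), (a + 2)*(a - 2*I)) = a - 2*I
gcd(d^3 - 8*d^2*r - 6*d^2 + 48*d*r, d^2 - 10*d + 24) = d - 6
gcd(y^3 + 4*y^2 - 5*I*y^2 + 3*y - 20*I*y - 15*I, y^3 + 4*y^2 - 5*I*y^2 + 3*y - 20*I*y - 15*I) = y^3 + y^2*(4 - 5*I) + y*(3 - 20*I) - 15*I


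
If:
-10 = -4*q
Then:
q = 5/2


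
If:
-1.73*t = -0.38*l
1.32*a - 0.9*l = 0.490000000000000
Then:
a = 3.10406698564593*t + 0.371212121212121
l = 4.55263157894737*t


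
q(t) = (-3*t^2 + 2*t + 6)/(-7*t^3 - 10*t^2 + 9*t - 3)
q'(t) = (2 - 6*t)/(-7*t^3 - 10*t^2 + 9*t - 3) + (-3*t^2 + 2*t + 6)*(21*t^2 + 20*t - 9)/(-7*t^3 - 10*t^2 + 9*t - 3)^2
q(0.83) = -0.87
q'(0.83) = 3.46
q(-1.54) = 0.28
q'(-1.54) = -0.94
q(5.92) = 0.05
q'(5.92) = -0.00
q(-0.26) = -0.90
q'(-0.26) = -2.55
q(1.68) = -0.02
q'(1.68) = 0.19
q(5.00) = 0.05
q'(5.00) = -0.01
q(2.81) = 0.06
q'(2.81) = 0.01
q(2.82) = 0.06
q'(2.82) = 0.01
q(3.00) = 0.06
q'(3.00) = 0.01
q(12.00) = 0.03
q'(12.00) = 0.00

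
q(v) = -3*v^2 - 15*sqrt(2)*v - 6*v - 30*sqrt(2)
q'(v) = -6*v - 15*sqrt(2) - 6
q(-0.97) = -18.85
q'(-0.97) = -21.39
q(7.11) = -387.57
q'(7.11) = -69.87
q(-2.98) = 12.03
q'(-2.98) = -9.33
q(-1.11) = -15.92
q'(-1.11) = -20.55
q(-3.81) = 17.71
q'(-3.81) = -4.35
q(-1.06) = -16.95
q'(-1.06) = -20.85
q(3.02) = -151.97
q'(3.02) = -45.33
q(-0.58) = -27.65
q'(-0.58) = -23.73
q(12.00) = -800.98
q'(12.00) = -99.21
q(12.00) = -800.98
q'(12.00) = -99.21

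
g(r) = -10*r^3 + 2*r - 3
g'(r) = 2 - 30*r^2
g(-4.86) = 1135.19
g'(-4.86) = -706.59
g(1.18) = -17.07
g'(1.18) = -39.77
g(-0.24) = -3.34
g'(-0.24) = 0.27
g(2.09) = -90.11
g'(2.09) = -129.04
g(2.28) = -116.96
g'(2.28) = -153.95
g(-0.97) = 4.19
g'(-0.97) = -26.23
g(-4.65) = 993.15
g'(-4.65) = -646.68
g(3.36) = -375.61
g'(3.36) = -336.69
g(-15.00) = 33717.00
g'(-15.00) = -6748.00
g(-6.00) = 2145.00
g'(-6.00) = -1078.00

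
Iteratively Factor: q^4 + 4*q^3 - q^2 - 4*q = (q)*(q^3 + 4*q^2 - q - 4) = q*(q + 4)*(q^2 - 1) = q*(q - 1)*(q + 4)*(q + 1)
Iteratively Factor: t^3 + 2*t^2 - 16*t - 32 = (t + 4)*(t^2 - 2*t - 8) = (t + 2)*(t + 4)*(t - 4)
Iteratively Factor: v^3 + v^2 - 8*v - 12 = (v - 3)*(v^2 + 4*v + 4) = (v - 3)*(v + 2)*(v + 2)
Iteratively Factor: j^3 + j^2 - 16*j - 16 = (j - 4)*(j^2 + 5*j + 4) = (j - 4)*(j + 1)*(j + 4)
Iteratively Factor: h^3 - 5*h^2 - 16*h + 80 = (h - 4)*(h^2 - h - 20) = (h - 5)*(h - 4)*(h + 4)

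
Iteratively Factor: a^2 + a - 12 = (a - 3)*(a + 4)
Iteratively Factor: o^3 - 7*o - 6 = (o + 2)*(o^2 - 2*o - 3) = (o - 3)*(o + 2)*(o + 1)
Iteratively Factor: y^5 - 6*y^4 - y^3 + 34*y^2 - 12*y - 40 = (y - 2)*(y^4 - 4*y^3 - 9*y^2 + 16*y + 20) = (y - 2)*(y + 2)*(y^3 - 6*y^2 + 3*y + 10) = (y - 2)*(y + 1)*(y + 2)*(y^2 - 7*y + 10) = (y - 5)*(y - 2)*(y + 1)*(y + 2)*(y - 2)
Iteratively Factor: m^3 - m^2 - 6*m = (m + 2)*(m^2 - 3*m) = m*(m + 2)*(m - 3)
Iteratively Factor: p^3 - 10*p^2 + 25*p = (p - 5)*(p^2 - 5*p) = p*(p - 5)*(p - 5)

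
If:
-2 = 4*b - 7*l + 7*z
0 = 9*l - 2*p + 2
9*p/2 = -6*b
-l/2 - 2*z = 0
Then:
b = -213/356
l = -4/89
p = 71/89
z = 1/89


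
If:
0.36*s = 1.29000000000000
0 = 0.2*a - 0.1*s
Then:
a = 1.79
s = 3.58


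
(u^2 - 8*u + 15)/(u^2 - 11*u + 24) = (u - 5)/(u - 8)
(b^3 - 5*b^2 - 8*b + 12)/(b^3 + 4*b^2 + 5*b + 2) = (b^2 - 7*b + 6)/(b^2 + 2*b + 1)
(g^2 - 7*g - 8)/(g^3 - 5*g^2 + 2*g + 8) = (g - 8)/(g^2 - 6*g + 8)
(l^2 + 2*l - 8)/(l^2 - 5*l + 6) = (l + 4)/(l - 3)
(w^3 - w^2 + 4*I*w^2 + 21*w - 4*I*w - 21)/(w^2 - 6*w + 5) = (w^2 + 4*I*w + 21)/(w - 5)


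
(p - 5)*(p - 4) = p^2 - 9*p + 20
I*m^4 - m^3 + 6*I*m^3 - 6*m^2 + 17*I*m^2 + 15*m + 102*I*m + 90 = (m + 6)*(m - 3*I)*(m + 5*I)*(I*m + 1)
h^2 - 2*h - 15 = (h - 5)*(h + 3)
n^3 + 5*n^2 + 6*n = n*(n + 2)*(n + 3)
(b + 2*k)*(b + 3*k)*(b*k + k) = b^3*k + 5*b^2*k^2 + b^2*k + 6*b*k^3 + 5*b*k^2 + 6*k^3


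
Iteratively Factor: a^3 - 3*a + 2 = (a - 1)*(a^2 + a - 2) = (a - 1)*(a + 2)*(a - 1)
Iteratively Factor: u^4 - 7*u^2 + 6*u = (u + 3)*(u^3 - 3*u^2 + 2*u) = (u - 1)*(u + 3)*(u^2 - 2*u) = (u - 2)*(u - 1)*(u + 3)*(u)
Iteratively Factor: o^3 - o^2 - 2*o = (o)*(o^2 - o - 2) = o*(o - 2)*(o + 1)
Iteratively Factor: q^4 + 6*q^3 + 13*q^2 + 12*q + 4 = (q + 2)*(q^3 + 4*q^2 + 5*q + 2) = (q + 1)*(q + 2)*(q^2 + 3*q + 2) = (q + 1)*(q + 2)^2*(q + 1)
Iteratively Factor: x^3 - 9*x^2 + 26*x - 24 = (x - 3)*(x^2 - 6*x + 8) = (x - 4)*(x - 3)*(x - 2)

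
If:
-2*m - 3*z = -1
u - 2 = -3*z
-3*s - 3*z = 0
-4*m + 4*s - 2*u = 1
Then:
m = -13/16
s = -7/8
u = -5/8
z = 7/8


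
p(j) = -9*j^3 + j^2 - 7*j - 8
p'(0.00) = -7.00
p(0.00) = -8.00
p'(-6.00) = -991.00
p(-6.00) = 2014.00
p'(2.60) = -184.32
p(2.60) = -177.62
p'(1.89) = -99.67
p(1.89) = -78.42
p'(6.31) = -1069.41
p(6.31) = -2273.51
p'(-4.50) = -562.75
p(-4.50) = 863.88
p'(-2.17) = -138.48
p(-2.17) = 103.86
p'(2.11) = -122.99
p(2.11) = -102.86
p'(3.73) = -375.19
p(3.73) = -487.25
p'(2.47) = -166.78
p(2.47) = -154.81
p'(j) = -27*j^2 + 2*j - 7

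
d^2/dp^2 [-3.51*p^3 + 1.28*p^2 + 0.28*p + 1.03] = 2.56 - 21.06*p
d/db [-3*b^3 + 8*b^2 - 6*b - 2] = -9*b^2 + 16*b - 6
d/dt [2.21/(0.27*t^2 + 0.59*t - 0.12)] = (-1.1934*t - 1.3039)/(0.27*t^2 + 0.59*t - 0.12)^2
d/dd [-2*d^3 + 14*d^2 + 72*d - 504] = -6*d^2 + 28*d + 72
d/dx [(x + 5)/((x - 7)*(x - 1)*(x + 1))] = 2*(-x^3 - 4*x^2 + 35*x + 6)/(x^6 - 14*x^5 + 47*x^4 + 28*x^3 - 97*x^2 - 14*x + 49)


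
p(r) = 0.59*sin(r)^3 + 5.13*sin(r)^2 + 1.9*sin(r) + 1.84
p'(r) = 1.77*sin(r)^2*cos(r) + 10.26*sin(r)*cos(r) + 1.9*cos(r)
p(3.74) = 2.29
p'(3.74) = 2.74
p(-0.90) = 3.22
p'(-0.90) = -3.14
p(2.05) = 7.98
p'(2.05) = -5.72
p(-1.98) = 3.96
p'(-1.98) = 2.40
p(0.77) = 5.85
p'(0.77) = 7.11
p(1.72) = 9.31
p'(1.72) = -2.05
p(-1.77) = 4.35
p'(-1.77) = 1.28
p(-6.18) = 2.09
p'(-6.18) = 2.96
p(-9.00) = 1.89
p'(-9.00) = 1.85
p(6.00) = 1.70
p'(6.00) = -0.80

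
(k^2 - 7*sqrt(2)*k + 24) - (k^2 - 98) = -7*sqrt(2)*k + 122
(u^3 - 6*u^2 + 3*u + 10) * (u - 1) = u^4 - 7*u^3 + 9*u^2 + 7*u - 10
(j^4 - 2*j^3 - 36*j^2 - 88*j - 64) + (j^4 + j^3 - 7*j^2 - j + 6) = 2*j^4 - j^3 - 43*j^2 - 89*j - 58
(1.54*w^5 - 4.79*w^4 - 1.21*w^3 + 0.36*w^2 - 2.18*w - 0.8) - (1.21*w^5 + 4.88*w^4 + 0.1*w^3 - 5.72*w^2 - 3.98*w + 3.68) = 0.33*w^5 - 9.67*w^4 - 1.31*w^3 + 6.08*w^2 + 1.8*w - 4.48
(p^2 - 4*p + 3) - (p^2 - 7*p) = 3*p + 3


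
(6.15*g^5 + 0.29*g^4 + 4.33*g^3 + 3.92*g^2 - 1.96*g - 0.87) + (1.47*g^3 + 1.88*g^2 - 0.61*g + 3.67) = 6.15*g^5 + 0.29*g^4 + 5.8*g^3 + 5.8*g^2 - 2.57*g + 2.8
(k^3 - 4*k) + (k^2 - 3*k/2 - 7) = k^3 + k^2 - 11*k/2 - 7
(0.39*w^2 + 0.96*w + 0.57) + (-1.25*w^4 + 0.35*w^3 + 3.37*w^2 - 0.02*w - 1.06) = -1.25*w^4 + 0.35*w^3 + 3.76*w^2 + 0.94*w - 0.49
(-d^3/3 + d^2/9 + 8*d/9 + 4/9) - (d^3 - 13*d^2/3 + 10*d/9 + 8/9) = -4*d^3/3 + 40*d^2/9 - 2*d/9 - 4/9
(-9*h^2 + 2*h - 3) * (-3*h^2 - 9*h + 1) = 27*h^4 + 75*h^3 - 18*h^2 + 29*h - 3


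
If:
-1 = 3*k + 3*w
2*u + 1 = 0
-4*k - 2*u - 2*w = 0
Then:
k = 5/6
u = -1/2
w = -7/6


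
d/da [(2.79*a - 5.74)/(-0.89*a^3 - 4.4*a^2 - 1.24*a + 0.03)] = (4.9662*a^3 - 3.0498*a^2 - 50.512*a - 7.0339)/(0.7921*a^6 + 7.832*a^5 + 21.5672*a^4 + 10.8586*a^3 + 1.2736*a^2 - 0.0744*a + 0.0009)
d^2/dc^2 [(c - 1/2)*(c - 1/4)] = 2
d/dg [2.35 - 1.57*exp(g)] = -1.57*exp(g)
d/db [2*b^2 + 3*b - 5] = 4*b + 3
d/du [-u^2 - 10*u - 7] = -2*u - 10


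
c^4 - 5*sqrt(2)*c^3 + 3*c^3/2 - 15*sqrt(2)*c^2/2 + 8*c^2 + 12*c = c*(c + 3/2)*(c - 4*sqrt(2))*(c - sqrt(2))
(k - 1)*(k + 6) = k^2 + 5*k - 6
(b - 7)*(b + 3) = b^2 - 4*b - 21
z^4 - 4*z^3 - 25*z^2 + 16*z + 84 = (z - 7)*(z - 2)*(z + 2)*(z + 3)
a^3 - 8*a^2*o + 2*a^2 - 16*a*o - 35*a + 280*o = (a - 5)*(a + 7)*(a - 8*o)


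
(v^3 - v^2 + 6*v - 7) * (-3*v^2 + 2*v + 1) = -3*v^5 + 5*v^4 - 19*v^3 + 32*v^2 - 8*v - 7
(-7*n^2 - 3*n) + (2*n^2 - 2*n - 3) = -5*n^2 - 5*n - 3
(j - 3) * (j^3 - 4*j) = j^4 - 3*j^3 - 4*j^2 + 12*j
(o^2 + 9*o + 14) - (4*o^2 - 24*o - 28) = -3*o^2 + 33*o + 42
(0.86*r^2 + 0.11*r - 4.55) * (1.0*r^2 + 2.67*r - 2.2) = 0.86*r^4 + 2.4062*r^3 - 6.1483*r^2 - 12.3905*r + 10.01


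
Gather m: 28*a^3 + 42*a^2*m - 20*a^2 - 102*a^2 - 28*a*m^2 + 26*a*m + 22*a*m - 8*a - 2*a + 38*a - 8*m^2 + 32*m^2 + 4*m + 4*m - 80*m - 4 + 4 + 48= 28*a^3 - 122*a^2 + 28*a + m^2*(24 - 28*a) + m*(42*a^2 + 48*a - 72) + 48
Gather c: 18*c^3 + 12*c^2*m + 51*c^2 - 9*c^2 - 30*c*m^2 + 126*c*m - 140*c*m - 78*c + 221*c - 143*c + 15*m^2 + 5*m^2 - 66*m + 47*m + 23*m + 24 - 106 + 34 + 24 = 18*c^3 + c^2*(12*m + 42) + c*(-30*m^2 - 14*m) + 20*m^2 + 4*m - 24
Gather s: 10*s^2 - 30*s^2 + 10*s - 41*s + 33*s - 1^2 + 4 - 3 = -20*s^2 + 2*s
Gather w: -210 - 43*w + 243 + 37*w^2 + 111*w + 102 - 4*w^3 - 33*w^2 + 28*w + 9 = -4*w^3 + 4*w^2 + 96*w + 144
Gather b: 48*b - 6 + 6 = 48*b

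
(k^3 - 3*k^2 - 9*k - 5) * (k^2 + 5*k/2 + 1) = k^5 - k^4/2 - 31*k^3/2 - 61*k^2/2 - 43*k/2 - 5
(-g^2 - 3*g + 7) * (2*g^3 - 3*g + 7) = -2*g^5 - 6*g^4 + 17*g^3 + 2*g^2 - 42*g + 49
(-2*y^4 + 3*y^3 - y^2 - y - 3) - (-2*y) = -2*y^4 + 3*y^3 - y^2 + y - 3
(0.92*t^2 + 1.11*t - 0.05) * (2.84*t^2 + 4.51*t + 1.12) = 2.6128*t^4 + 7.3016*t^3 + 5.8945*t^2 + 1.0177*t - 0.056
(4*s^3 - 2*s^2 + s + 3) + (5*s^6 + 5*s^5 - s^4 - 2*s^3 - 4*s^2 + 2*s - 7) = 5*s^6 + 5*s^5 - s^4 + 2*s^3 - 6*s^2 + 3*s - 4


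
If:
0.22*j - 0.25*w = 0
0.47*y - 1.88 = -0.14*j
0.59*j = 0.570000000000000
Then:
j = 0.97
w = 0.85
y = 3.71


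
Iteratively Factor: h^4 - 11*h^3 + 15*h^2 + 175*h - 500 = (h + 4)*(h^3 - 15*h^2 + 75*h - 125) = (h - 5)*(h + 4)*(h^2 - 10*h + 25) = (h - 5)^2*(h + 4)*(h - 5)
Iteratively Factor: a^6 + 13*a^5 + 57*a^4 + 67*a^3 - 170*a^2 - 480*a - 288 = (a + 4)*(a^5 + 9*a^4 + 21*a^3 - 17*a^2 - 102*a - 72) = (a + 1)*(a + 4)*(a^4 + 8*a^3 + 13*a^2 - 30*a - 72) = (a + 1)*(a + 3)*(a + 4)*(a^3 + 5*a^2 - 2*a - 24) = (a + 1)*(a + 3)*(a + 4)^2*(a^2 + a - 6) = (a - 2)*(a + 1)*(a + 3)*(a + 4)^2*(a + 3)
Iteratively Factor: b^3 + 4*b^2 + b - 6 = (b - 1)*(b^2 + 5*b + 6) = (b - 1)*(b + 3)*(b + 2)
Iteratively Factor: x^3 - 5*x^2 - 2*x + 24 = (x - 3)*(x^2 - 2*x - 8) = (x - 4)*(x - 3)*(x + 2)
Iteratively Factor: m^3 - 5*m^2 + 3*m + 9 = (m - 3)*(m^2 - 2*m - 3) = (m - 3)^2*(m + 1)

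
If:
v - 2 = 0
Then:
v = 2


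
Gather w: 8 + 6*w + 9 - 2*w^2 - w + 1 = -2*w^2 + 5*w + 18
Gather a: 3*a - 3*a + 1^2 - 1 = 0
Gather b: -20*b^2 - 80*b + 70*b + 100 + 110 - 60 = -20*b^2 - 10*b + 150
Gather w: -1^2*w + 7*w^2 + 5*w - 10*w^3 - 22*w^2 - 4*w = -10*w^3 - 15*w^2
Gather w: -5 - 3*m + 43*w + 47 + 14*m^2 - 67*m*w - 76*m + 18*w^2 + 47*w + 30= 14*m^2 - 79*m + 18*w^2 + w*(90 - 67*m) + 72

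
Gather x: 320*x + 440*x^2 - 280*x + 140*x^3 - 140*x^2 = 140*x^3 + 300*x^2 + 40*x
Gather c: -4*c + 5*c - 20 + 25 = c + 5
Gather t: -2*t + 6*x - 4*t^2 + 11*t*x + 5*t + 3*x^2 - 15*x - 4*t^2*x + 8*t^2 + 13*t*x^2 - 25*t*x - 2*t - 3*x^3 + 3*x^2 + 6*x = t^2*(4 - 4*x) + t*(13*x^2 - 14*x + 1) - 3*x^3 + 6*x^2 - 3*x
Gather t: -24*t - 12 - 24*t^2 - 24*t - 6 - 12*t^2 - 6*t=-36*t^2 - 54*t - 18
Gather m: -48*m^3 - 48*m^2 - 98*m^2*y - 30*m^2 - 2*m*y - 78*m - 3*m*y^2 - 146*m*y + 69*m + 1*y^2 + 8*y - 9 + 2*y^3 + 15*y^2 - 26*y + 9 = -48*m^3 + m^2*(-98*y - 78) + m*(-3*y^2 - 148*y - 9) + 2*y^3 + 16*y^2 - 18*y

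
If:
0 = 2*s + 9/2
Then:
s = -9/4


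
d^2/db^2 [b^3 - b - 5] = 6*b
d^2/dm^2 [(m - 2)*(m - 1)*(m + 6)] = 6*m + 6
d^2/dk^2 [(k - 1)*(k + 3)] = 2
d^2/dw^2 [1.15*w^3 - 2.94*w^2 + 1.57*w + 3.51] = 6.9*w - 5.88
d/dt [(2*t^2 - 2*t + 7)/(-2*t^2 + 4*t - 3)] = 2*(2*t^2 + 8*t - 11)/(4*t^4 - 16*t^3 + 28*t^2 - 24*t + 9)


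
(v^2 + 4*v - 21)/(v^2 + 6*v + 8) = (v^2 + 4*v - 21)/(v^2 + 6*v + 8)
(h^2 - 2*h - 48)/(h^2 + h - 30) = (h - 8)/(h - 5)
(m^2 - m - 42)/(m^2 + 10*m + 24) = (m - 7)/(m + 4)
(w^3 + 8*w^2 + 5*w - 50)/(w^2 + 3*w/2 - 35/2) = 2*(w^2 + 3*w - 10)/(2*w - 7)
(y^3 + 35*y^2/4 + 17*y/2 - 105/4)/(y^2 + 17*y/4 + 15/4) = (4*y^2 + 23*y - 35)/(4*y + 5)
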